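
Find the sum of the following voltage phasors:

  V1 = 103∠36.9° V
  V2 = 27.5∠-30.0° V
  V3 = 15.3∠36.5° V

Step 1 — Convert each phasor to rectangular form:
  V1 = 103·(cos(36.9°) + j·sin(36.9°)) = 82.37 + j61.84 V
  V2 = 27.5·(cos(-30.0°) + j·sin(-30.0°)) = 23.82 - j13.75 V
  V3 = 15.3·(cos(36.5°) + j·sin(36.5°)) = 12.3 + j9.101 V
Step 2 — Sum components: V_total = 118.5 + j57.19 V.
Step 3 — Convert to polar: |V_total| = 131.6 V, ∠V_total = 25.8°.

V_total = 131.6∠25.8° V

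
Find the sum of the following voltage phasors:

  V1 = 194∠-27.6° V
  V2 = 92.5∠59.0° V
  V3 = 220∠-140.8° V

Step 1 — Convert each phasor to rectangular form:
  V1 = 194·(cos(-27.6°) + j·sin(-27.6°)) = 171.9 - j89.88 V
  V2 = 92.5·(cos(59.0°) + j·sin(59.0°)) = 47.64 + j79.29 V
  V3 = 220·(cos(-140.8°) + j·sin(-140.8°)) = -170.5 - j139 V
Step 2 — Sum components: V_total = 49.08 - j149.6 V.
Step 3 — Convert to polar: |V_total| = 157.5 V, ∠V_total = -71.8°.

V_total = 157.5∠-71.8° V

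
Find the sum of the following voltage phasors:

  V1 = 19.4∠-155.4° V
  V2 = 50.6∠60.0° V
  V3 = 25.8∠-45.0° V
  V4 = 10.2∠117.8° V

Step 1 — Convert each phasor to rectangular form:
  V1 = 19.4·(cos(-155.4°) + j·sin(-155.4°)) = -17.64 - j8.076 V
  V2 = 50.6·(cos(60.0°) + j·sin(60.0°)) = 25.3 + j43.82 V
  V3 = 25.8·(cos(-45.0°) + j·sin(-45.0°)) = 18.24 - j18.24 V
  V4 = 10.2·(cos(117.8°) + j·sin(117.8°)) = -4.757 + j9.023 V
Step 2 — Sum components: V_total = 21.15 + j26.52 V.
Step 3 — Convert to polar: |V_total| = 33.92 V, ∠V_total = 51.4°.

V_total = 33.92∠51.4° V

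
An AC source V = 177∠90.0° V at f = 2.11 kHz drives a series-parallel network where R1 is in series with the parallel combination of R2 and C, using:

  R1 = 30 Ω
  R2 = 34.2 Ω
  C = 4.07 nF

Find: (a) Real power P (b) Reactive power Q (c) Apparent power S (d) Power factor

Step 1 — Angular frequency: ω = 2π·f = 2π·2110 = 1.326e+04 rad/s.
Step 2 — Component impedances:
  R1: Z = R = 30 Ω
  R2: Z = R = 34.2 Ω
  C: Z = 1/(jωC) = -j/(ω·C) = 0 - j1.853e+04 Ω
Step 3 — Parallel branch: R2 || C = 1/(1/R2 + 1/C) = 34.2 - j0.06311 Ω.
Step 4 — Series with R1: Z_total = R1 + (R2 || C) = 64.2 - j0.06311 Ω = 64.2∠-0.1° Ω.
Step 5 — Source phasor: V = 177∠90.0° V = 0 + j177 V.
Step 6 — Current: I = V / Z = -0.00271 + j2.757 A = 2.757∠90.1° A.
Step 7 — Complex power: S = V·I* = 488 - j0.4797 VA.
Step 8 — Real power: P = Re(S) = 488 W.
Step 9 — Reactive power: Q = Im(S) = -0.4797 VAR.
Step 10 — Apparent power: |S| = 488 VA.
Step 11 — Power factor: PF = P/|S| = 1 (leading).

(a) P = 488 W  (b) Q = -0.4797 VAR  (c) S = 488 VA  (d) PF = 1 (leading)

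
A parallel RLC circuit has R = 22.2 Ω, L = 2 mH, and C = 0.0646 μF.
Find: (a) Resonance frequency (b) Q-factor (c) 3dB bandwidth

Step 1 — Resonance: ω₀ = 1/√(LC) = 1/√(0.002·6.46e-08) = 8.798e+04 rad/s.
Step 2 — f₀ = ω₀/(2π) = 1.4e+04 Hz.
Step 3 — Parallel Q: Q = R/(ω₀L) = 22.2/(8.798e+04·0.002) = 0.1262.
Step 4 — Bandwidth: Δω = ω₀/Q = 6.973e+05 rad/s; BW = Δω/(2π) = 1.11e+05 Hz.

(a) f₀ = 1.4e+04 Hz  (b) Q = 0.1262  (c) BW = 1.11e+05 Hz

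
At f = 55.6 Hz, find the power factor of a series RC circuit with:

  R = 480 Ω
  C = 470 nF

Step 1 — Angular frequency: ω = 2π·f = 2π·55.6 = 349.3 rad/s.
Step 2 — Component impedances:
  R: Z = R = 480 Ω
  C: Z = 1/(jωC) = -j/(ω·C) = 0 - j6090 Ω
Step 3 — Series combination: Z_total = R + C = 480 - j6090 Ω = 6109∠-85.5° Ω.
Step 4 — Power factor: PF = cos(φ) = Re(Z)/|Z| = 480/6109 = 0.07857.
Step 5 — Type: Im(Z) = -6090 ⇒ leading (phase φ = -85.5°).

PF = 0.07857 (leading, φ = -85.5°)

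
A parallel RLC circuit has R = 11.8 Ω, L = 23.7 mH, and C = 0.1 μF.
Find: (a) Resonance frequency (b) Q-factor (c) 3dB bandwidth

Step 1 — Resonance: ω₀ = 1/√(LC) = 1/√(0.0237·1e-07) = 2.054e+04 rad/s.
Step 2 — f₀ = ω₀/(2π) = 3269 Hz.
Step 3 — Parallel Q: Q = R/(ω₀L) = 11.8/(2.054e+04·0.0237) = 0.02424.
Step 4 — Bandwidth: Δω = ω₀/Q = 8.475e+05 rad/s; BW = Δω/(2π) = 1.349e+05 Hz.

(a) f₀ = 3269 Hz  (b) Q = 0.02424  (c) BW = 1.349e+05 Hz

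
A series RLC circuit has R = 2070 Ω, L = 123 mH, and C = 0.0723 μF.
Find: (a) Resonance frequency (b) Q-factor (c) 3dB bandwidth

Step 1 — Resonance: ω₀ = 1/√(LC) = 1/√(0.123·7.23e-08) = 1.06e+04 rad/s.
Step 2 — f₀ = ω₀/(2π) = 1688 Hz.
Step 3 — Series Q: Q = ω₀L/R = 1.06e+04·0.123/2070 = 0.6301.
Step 4 — Bandwidth: Δω = ω₀/Q = 1.683e+04 rad/s; BW = Δω/(2π) = 2678 Hz.

(a) f₀ = 1688 Hz  (b) Q = 0.6301  (c) BW = 2678 Hz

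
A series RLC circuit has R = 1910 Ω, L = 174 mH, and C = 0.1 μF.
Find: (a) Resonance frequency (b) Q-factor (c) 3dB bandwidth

Step 1 — Resonance: ω₀ = 1/√(LC) = 1/√(0.174·1e-07) = 7581 rad/s.
Step 2 — f₀ = ω₀/(2π) = 1207 Hz.
Step 3 — Series Q: Q = ω₀L/R = 7581·0.174/1910 = 0.6906.
Step 4 — Bandwidth: Δω = ω₀/Q = 1.098e+04 rad/s; BW = Δω/(2π) = 1747 Hz.

(a) f₀ = 1207 Hz  (b) Q = 0.6906  (c) BW = 1747 Hz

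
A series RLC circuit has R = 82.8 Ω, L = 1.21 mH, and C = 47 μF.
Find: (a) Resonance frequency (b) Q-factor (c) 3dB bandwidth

Step 1 — Resonance: ω₀ = 1/√(LC) = 1/√(0.00121·4.7e-05) = 4193 rad/s.
Step 2 — f₀ = ω₀/(2π) = 667.4 Hz.
Step 3 — Series Q: Q = ω₀L/R = 4193·0.00121/82.8 = 0.06128.
Step 4 — Bandwidth: Δω = ω₀/Q = 6.843e+04 rad/s; BW = Δω/(2π) = 1.089e+04 Hz.

(a) f₀ = 667.4 Hz  (b) Q = 0.06128  (c) BW = 1.089e+04 Hz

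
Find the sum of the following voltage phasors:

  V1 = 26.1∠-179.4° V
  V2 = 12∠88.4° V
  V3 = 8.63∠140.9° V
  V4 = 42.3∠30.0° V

Step 1 — Convert each phasor to rectangular form:
  V1 = 26.1·(cos(-179.4°) + j·sin(-179.4°)) = -26.1 - j0.2733 V
  V2 = 12·(cos(88.4°) + j·sin(88.4°)) = 0.3351 + j12 V
  V3 = 8.63·(cos(140.9°) + j·sin(140.9°)) = -6.697 + j5.443 V
  V4 = 42.3·(cos(30.0°) + j·sin(30.0°)) = 36.63 + j21.15 V
Step 2 — Sum components: V_total = 4.172 + j38.31 V.
Step 3 — Convert to polar: |V_total| = 38.54 V, ∠V_total = 83.8°.

V_total = 38.54∠83.8° V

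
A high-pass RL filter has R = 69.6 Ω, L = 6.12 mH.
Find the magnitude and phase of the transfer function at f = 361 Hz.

Step 1 — Angular frequency: ω = 2π·361 = 2268 rad/s.
Step 2 — Transfer function: H(jω) = jωL/(R + jωL).
Step 3 — Numerator jωL = j·13.88; denominator R + jωL = 69.6 + j13.88.
Step 4 — H = 0.03826 + j0.1918.
Step 5 — Magnitude: |H| = 0.1956 (-14.2 dB); phase: φ = 78.7°.

|H| = 0.1956 (-14.2 dB), φ = 78.7°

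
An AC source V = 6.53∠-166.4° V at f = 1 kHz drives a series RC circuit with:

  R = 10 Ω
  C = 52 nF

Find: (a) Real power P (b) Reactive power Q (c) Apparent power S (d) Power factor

Step 1 — Angular frequency: ω = 2π·f = 2π·1000 = 6283 rad/s.
Step 2 — Component impedances:
  R: Z = R = 10 Ω
  C: Z = 1/(jωC) = -j/(ω·C) = 0 - j3061 Ω
Step 3 — Series combination: Z_total = R + C = 10 - j3061 Ω = 3061∠-89.8° Ω.
Step 4 — Source phasor: V = 6.53∠-166.4° V = -6.347 - j1.535 V.
Step 5 — Current: I = V / Z = 0.0004949 - j0.002075 A = 0.002134∠-76.6° A.
Step 6 — Complex power: S = V·I* = 4.552e-05 - j0.01393 VA.
Step 7 — Real power: P = Re(S) = 4.552e-05 W.
Step 8 — Reactive power: Q = Im(S) = -0.01393 VAR.
Step 9 — Apparent power: |S| = 0.01393 VA.
Step 10 — Power factor: PF = P/|S| = 0.003267 (leading).

(a) P = 4.552e-05 W  (b) Q = -0.01393 VAR  (c) S = 0.01393 VA  (d) PF = 0.003267 (leading)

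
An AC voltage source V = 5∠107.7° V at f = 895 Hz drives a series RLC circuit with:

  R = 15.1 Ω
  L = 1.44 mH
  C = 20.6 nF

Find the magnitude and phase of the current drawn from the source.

Step 1 — Angular frequency: ω = 2π·f = 2π·895 = 5623 rad/s.
Step 2 — Component impedances:
  R: Z = R = 15.1 Ω
  L: Z = jωL = j·5623·0.00144 = 0 + j8.098 Ω
  C: Z = 1/(jωC) = -j/(ω·C) = 0 - j8632 Ω
Step 3 — Series combination: Z_total = R + L + C = 15.1 - j8624 Ω = 8624∠-89.9° Ω.
Step 4 — Source phasor: V = 5∠107.7° V = -1.52 + j4.763 V.
Step 5 — Ohm's law: I = V / Z_total = (-1.52 + j4.763) / (15.1 - j8624) = -0.0005526 - j0.0001753 A.
Step 6 — Convert to polar: |I| = 0.0005798 A, ∠I = -162.4°.

I = 0.0005798∠-162.4° A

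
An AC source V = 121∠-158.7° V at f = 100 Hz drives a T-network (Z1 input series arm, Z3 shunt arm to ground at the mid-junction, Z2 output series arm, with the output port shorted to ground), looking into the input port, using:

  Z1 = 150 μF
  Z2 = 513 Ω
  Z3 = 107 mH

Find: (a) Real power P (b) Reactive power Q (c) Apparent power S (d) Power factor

Step 1 — Angular frequency: ω = 2π·f = 2π·100 = 628.3 rad/s.
Step 2 — Component impedances:
  Z1: Z = 1/(jωC) = -j/(ω·C) = 0 - j10.61 Ω
  Z2: Z = R = 513 Ω
  Z3: Z = jωL = j·628.3·0.107 = 0 + j67.23 Ω
Step 3 — With the output port shorted to ground, the output series arm Z2 runs from the junction to ground; the shunt arm Z3 also runs from the junction to ground. They appear in parallel: Z3 || Z2 = 8.662 + j66.09 Ω.
Step 4 — Series with input arm Z1: Z_in = Z1 + (Z3 || Z2) = 8.662 + j55.48 Ω = 56.16∠81.1° Ω.
Step 5 — Source phasor: V = 121∠-158.7° V = -112.7 - j43.95 V.
Step 6 — Current: I = V / Z = -1.083 + j1.863 A = 2.155∠120.2° A.
Step 7 — Complex power: S = V·I* = 40.21 + j257.6 VA.
Step 8 — Real power: P = Re(S) = 40.21 W.
Step 9 — Reactive power: Q = Im(S) = 257.6 VAR.
Step 10 — Apparent power: |S| = 260.7 VA.
Step 11 — Power factor: PF = P/|S| = 0.1542 (lagging).

(a) P = 40.21 W  (b) Q = 257.6 VAR  (c) S = 260.7 VA  (d) PF = 0.1542 (lagging)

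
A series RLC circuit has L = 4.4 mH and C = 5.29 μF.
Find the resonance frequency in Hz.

Step 1 — Resonance condition Im(Z)=0 gives ω₀ = 1/√(LC).
Step 2 — ω₀ = 1/√(0.0044·5.29e-06) = 6555 rad/s.
Step 3 — f₀ = ω₀/(2π) = 1043 Hz.

f₀ = 1043 Hz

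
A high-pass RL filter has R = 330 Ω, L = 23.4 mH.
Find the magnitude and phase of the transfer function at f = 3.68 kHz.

Step 1 — Angular frequency: ω = 2π·3680 = 2.312e+04 rad/s.
Step 2 — Transfer function: H(jω) = jωL/(R + jωL).
Step 3 — Numerator jωL = j·541.1; denominator R + jωL = 330 + j541.1.
Step 4 — H = 0.7289 + j0.4445.
Step 5 — Magnitude: |H| = 0.8537 (-1.4 dB); phase: φ = 31.4°.

|H| = 0.8537 (-1.4 dB), φ = 31.4°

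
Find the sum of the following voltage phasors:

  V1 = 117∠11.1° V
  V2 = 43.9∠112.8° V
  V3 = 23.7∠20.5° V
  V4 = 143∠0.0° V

Step 1 — Convert each phasor to rectangular form:
  V1 = 117·(cos(11.1°) + j·sin(11.1°)) = 114.8 + j22.53 V
  V2 = 43.9·(cos(112.8°) + j·sin(112.8°)) = -17.01 + j40.47 V
  V3 = 23.7·(cos(20.5°) + j·sin(20.5°)) = 22.2 + j8.3 V
  V4 = 143·(cos(0.0°) + j·sin(0.0°)) = 143 V
Step 2 — Sum components: V_total = 263 + j71.29 V.
Step 3 — Convert to polar: |V_total| = 272.5 V, ∠V_total = 15.2°.

V_total = 272.5∠15.2° V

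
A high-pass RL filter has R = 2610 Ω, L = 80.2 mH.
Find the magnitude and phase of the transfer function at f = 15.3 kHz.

Step 1 — Angular frequency: ω = 2π·1.53e+04 = 9.613e+04 rad/s.
Step 2 — Transfer function: H(jω) = jωL/(R + jωL).
Step 3 — Numerator jωL = j·7710; denominator R + jωL = 2610 + j7710.
Step 4 — H = 0.8972 + j0.3037.
Step 5 — Magnitude: |H| = 0.9472 (-0.5 dB); phase: φ = 18.7°.

|H| = 0.9472 (-0.5 dB), φ = 18.7°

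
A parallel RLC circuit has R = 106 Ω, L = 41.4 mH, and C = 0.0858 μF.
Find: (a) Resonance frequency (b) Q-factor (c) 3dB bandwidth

Step 1 — Resonance: ω₀ = 1/√(LC) = 1/√(0.0414·8.58e-08) = 1.678e+04 rad/s.
Step 2 — f₀ = ω₀/(2π) = 2670 Hz.
Step 3 — Parallel Q: Q = R/(ω₀L) = 106/(1.678e+04·0.0414) = 0.1526.
Step 4 — Bandwidth: Δω = ω₀/Q = 1.1e+05 rad/s; BW = Δω/(2π) = 1.75e+04 Hz.

(a) f₀ = 2670 Hz  (b) Q = 0.1526  (c) BW = 1.75e+04 Hz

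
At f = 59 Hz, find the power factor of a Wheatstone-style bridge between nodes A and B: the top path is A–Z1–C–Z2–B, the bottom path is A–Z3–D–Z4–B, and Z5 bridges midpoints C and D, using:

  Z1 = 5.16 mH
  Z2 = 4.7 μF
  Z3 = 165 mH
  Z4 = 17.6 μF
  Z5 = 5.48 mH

Step 1 — Angular frequency: ω = 2π·f = 2π·59 = 370.7 rad/s.
Step 2 — Component impedances:
  Z1: Z = jωL = j·370.7·0.00516 = 0 + j1.913 Ω
  Z2: Z = 1/(jωC) = -j/(ω·C) = 0 - j573.9 Ω
  Z3: Z = jωL = j·370.7·0.165 = 0 + j61.17 Ω
  Z4: Z = 1/(jωC) = -j/(ω·C) = 0 - j153.3 Ω
  Z5: Z = jωL = j·370.7·0.00548 = 0 + j2.031 Ω
Step 3 — Bridge requires nodal analysis (the Z5 bridge couples midpoints C and D, so the two paths cannot be reduced to a simple series/parallel combination). Setting node B to ground and injecting 1 A at node A, the 3-node admittance system at A, C, D solves to V_A = Z_AB = 0 - j118 Ω = 118∠-90.0° Ω.
Step 4 — Power factor: PF = cos(φ) = Re(Z)/|Z| = -0/118 = -0.
Step 5 — Type: Im(Z) = -118 ⇒ leading (phase φ = -90.0°).

PF = -0 (leading, φ = -90.0°)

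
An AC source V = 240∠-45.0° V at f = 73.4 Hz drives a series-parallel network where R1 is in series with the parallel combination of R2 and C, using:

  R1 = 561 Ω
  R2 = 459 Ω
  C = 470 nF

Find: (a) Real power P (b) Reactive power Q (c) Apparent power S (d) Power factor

Step 1 — Angular frequency: ω = 2π·f = 2π·73.4 = 461.2 rad/s.
Step 2 — Component impedances:
  R1: Z = R = 561 Ω
  R2: Z = R = 459 Ω
  C: Z = 1/(jωC) = -j/(ω·C) = 0 - j4613 Ω
Step 3 — Parallel branch: R2 || C = 1/(1/R2 + 1/C) = 454.5 - j45.22 Ω.
Step 4 — Series with R1: Z_total = R1 + (R2 || C) = 1016 - j45.22 Ω = 1017∠-2.5° Ω.
Step 5 — Source phasor: V = 240∠-45.0° V = 169.7 - j169.7 V.
Step 6 — Current: I = V / Z = 0.1742 - j0.1594 A = 0.2361∠-42.5° A.
Step 7 — Complex power: S = V·I* = 56.61 - j2.521 VA.
Step 8 — Real power: P = Re(S) = 56.61 W.
Step 9 — Reactive power: Q = Im(S) = -2.521 VAR.
Step 10 — Apparent power: |S| = 56.66 VA.
Step 11 — Power factor: PF = P/|S| = 0.999 (leading).

(a) P = 56.61 W  (b) Q = -2.521 VAR  (c) S = 56.66 VA  (d) PF = 0.999 (leading)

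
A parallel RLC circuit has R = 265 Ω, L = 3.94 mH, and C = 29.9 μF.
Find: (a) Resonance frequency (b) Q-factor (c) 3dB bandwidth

Step 1 — Resonance: ω₀ = 1/√(LC) = 1/√(0.00394·2.99e-05) = 2914 rad/s.
Step 2 — f₀ = ω₀/(2π) = 463.7 Hz.
Step 3 — Parallel Q: Q = R/(ω₀L) = 265/(2914·0.00394) = 23.09.
Step 4 — Bandwidth: Δω = ω₀/Q = 126.2 rad/s; BW = Δω/(2π) = 20.09 Hz.

(a) f₀ = 463.7 Hz  (b) Q = 23.09  (c) BW = 20.09 Hz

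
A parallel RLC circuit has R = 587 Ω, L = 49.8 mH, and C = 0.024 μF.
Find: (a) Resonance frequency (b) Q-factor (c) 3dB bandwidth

Step 1 — Resonance: ω₀ = 1/√(LC) = 1/√(0.0498·2.4e-08) = 2.893e+04 rad/s.
Step 2 — f₀ = ω₀/(2π) = 4604 Hz.
Step 3 — Parallel Q: Q = R/(ω₀L) = 587/(2.893e+04·0.0498) = 0.4075.
Step 4 — Bandwidth: Δω = ω₀/Q = 7.098e+04 rad/s; BW = Δω/(2π) = 1.13e+04 Hz.

(a) f₀ = 4604 Hz  (b) Q = 0.4075  (c) BW = 1.13e+04 Hz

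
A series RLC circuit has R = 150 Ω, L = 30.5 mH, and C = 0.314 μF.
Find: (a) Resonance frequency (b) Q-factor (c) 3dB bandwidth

Step 1 — Resonance: ω₀ = 1/√(LC) = 1/√(0.0305·3.14e-07) = 1.022e+04 rad/s.
Step 2 — f₀ = ω₀/(2π) = 1626 Hz.
Step 3 — Series Q: Q = ω₀L/R = 1.022e+04·0.0305/150 = 2.078.
Step 4 — Bandwidth: Δω = ω₀/Q = 4918 rad/s; BW = Δω/(2π) = 782.7 Hz.

(a) f₀ = 1626 Hz  (b) Q = 2.078  (c) BW = 782.7 Hz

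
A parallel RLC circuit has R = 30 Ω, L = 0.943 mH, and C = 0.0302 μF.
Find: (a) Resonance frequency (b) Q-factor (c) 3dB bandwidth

Step 1 — Resonance: ω₀ = 1/√(LC) = 1/√(0.000943·3.02e-08) = 1.874e+05 rad/s.
Step 2 — f₀ = ω₀/(2π) = 2.982e+04 Hz.
Step 3 — Parallel Q: Q = R/(ω₀L) = 30/(1.874e+05·0.000943) = 0.1698.
Step 4 — Bandwidth: Δω = ω₀/Q = 1.104e+06 rad/s; BW = Δω/(2π) = 1.757e+05 Hz.

(a) f₀ = 2.982e+04 Hz  (b) Q = 0.1698  (c) BW = 1.757e+05 Hz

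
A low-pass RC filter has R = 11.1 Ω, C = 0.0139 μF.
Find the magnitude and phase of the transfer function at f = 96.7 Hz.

Step 1 — Angular frequency: ω = 2π·96.7 = 607.6 rad/s.
Step 2 — Transfer function: H(jω) = 1/(1 + jωRC).
Step 3 — Denominator: 1 + jωRC = 1 + j·607.6·11.1·1.39e-08 = 1 + j9.374e-05.
Step 4 — H = 1 - j9.374e-05.
Step 5 — Magnitude: |H| = 1 (-0.0 dB); phase: φ = -0.0°.

|H| = 1 (-0.0 dB), φ = -0.0°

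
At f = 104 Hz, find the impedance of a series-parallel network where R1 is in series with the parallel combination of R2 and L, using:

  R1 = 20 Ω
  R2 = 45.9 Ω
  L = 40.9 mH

Step 1 — Angular frequency: ω = 2π·f = 2π·104 = 653.5 rad/s.
Step 2 — Component impedances:
  R1: Z = R = 20 Ω
  R2: Z = R = 45.9 Ω
  L: Z = jωL = j·653.5·0.0409 = 0 + j26.73 Ω
Step 3 — Parallel branch: R2 || L = 1/(1/R2 + 1/L) = 11.62 + j19.96 Ω.
Step 4 — Series with R1: Z_total = R1 + (R2 || L) = 31.62 + j19.96 Ω = 37.39∠32.3° Ω.

Z = 31.62 + j19.96 Ω = 37.39∠32.3° Ω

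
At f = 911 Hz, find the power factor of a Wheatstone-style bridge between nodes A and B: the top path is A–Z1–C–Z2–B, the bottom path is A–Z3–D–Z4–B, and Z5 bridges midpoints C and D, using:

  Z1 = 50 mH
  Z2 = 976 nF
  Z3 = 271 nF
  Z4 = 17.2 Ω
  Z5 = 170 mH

Step 1 — Angular frequency: ω = 2π·f = 2π·911 = 5724 rad/s.
Step 2 — Component impedances:
  Z1: Z = jωL = j·5724·0.05 = 0 + j286.2 Ω
  Z2: Z = 1/(jωC) = -j/(ω·C) = 0 - j179 Ω
  Z3: Z = 1/(jωC) = -j/(ω·C) = 0 - j644.7 Ω
  Z4: Z = R = 17.2 Ω
  Z5: Z = jωL = j·5724·0.17 = 0 + j973.1 Ω
Step 3 — Bridge requires nodal analysis (the Z5 bridge couples midpoints C and D, so the two paths cannot be reduced to a simple series/parallel combination). Setting node B to ground and injecting 1 A at node A, the 3-node admittance system at A, C, D solves to V_A = Z_AB = 2.318 + j74.53 Ω = 74.57∠88.2° Ω.
Step 4 — Power factor: PF = cos(φ) = Re(Z)/|Z| = 2.318/74.57 = 0.03108.
Step 5 — Type: Im(Z) = 74.53 ⇒ lagging (phase φ = 88.2°).

PF = 0.03108 (lagging, φ = 88.2°)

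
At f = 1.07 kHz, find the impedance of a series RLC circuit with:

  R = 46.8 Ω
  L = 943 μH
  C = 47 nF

Step 1 — Angular frequency: ω = 2π·f = 2π·1070 = 6723 rad/s.
Step 2 — Component impedances:
  R: Z = R = 46.8 Ω
  L: Z = jωL = j·6723·0.000943 = 0 + j6.34 Ω
  C: Z = 1/(jωC) = -j/(ω·C) = 0 - j3165 Ω
Step 3 — Series combination: Z_total = R + L + C = 46.8 - j3158 Ω = 3159∠-89.2° Ω.

Z = 46.8 - j3158 Ω = 3159∠-89.2° Ω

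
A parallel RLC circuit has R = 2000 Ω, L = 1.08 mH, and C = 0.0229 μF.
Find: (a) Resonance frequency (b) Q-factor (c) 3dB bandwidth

Step 1 — Resonance: ω₀ = 1/√(LC) = 1/√(0.00108·2.29e-08) = 2.011e+05 rad/s.
Step 2 — f₀ = ω₀/(2π) = 3.2e+04 Hz.
Step 3 — Parallel Q: Q = R/(ω₀L) = 2000/(2.011e+05·0.00108) = 9.209.
Step 4 — Bandwidth: Δω = ω₀/Q = 2.183e+04 rad/s; BW = Δω/(2π) = 3475 Hz.

(a) f₀ = 3.2e+04 Hz  (b) Q = 9.209  (c) BW = 3475 Hz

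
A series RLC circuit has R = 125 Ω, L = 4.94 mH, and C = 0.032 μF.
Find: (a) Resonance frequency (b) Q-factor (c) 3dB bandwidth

Step 1 — Resonance: ω₀ = 1/√(LC) = 1/√(0.00494·3.2e-08) = 7.954e+04 rad/s.
Step 2 — f₀ = ω₀/(2π) = 1.266e+04 Hz.
Step 3 — Series Q: Q = ω₀L/R = 7.954e+04·0.00494/125 = 3.143.
Step 4 — Bandwidth: Δω = ω₀/Q = 2.53e+04 rad/s; BW = Δω/(2π) = 4027 Hz.

(a) f₀ = 1.266e+04 Hz  (b) Q = 3.143  (c) BW = 4027 Hz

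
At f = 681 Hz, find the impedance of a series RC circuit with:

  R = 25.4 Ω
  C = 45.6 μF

Step 1 — Angular frequency: ω = 2π·f = 2π·681 = 4279 rad/s.
Step 2 — Component impedances:
  R: Z = R = 25.4 Ω
  C: Z = 1/(jωC) = -j/(ω·C) = 0 - j5.125 Ω
Step 3 — Series combination: Z_total = R + C = 25.4 - j5.125 Ω = 25.91∠-11.4° Ω.

Z = 25.4 - j5.125 Ω = 25.91∠-11.4° Ω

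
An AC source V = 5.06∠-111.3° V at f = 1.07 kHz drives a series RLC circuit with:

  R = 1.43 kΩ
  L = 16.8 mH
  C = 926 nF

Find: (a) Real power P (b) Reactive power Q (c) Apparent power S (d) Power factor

Step 1 — Angular frequency: ω = 2π·f = 2π·1070 = 6723 rad/s.
Step 2 — Component impedances:
  R: Z = R = 1430 Ω
  L: Z = jωL = j·6723·0.0168 = 0 + j112.9 Ω
  C: Z = 1/(jωC) = -j/(ω·C) = 0 - j160.6 Ω
Step 3 — Series combination: Z_total = R + L + C = 1430 - j47.68 Ω = 1431∠-1.9° Ω.
Step 4 — Source phasor: V = 5.06∠-111.3° V = -1.838 - j4.714 V.
Step 5 — Current: I = V / Z = -0.001174 - j0.003336 A = 0.003536∠-109.4° A.
Step 6 — Complex power: S = V·I* = 0.01788 - j0.0005964 VA.
Step 7 — Real power: P = Re(S) = 0.01788 W.
Step 8 — Reactive power: Q = Im(S) = -0.0005964 VAR.
Step 9 — Apparent power: |S| = 0.01789 VA.
Step 10 — Power factor: PF = P/|S| = 0.9994 (leading).

(a) P = 0.01788 W  (b) Q = -0.0005964 VAR  (c) S = 0.01789 VA  (d) PF = 0.9994 (leading)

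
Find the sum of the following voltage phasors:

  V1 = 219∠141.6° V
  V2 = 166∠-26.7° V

Step 1 — Convert each phasor to rectangular form:
  V1 = 219·(cos(141.6°) + j·sin(141.6°)) = -171.6 + j136 V
  V2 = 166·(cos(-26.7°) + j·sin(-26.7°)) = 148.3 - j74.59 V
Step 2 — Sum components: V_total = -23.33 + j61.44 V.
Step 3 — Convert to polar: |V_total| = 65.72 V, ∠V_total = 110.8°.

V_total = 65.72∠110.8° V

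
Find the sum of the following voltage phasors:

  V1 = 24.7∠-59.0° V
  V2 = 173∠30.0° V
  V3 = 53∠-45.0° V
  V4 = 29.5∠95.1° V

Step 1 — Convert each phasor to rectangular form:
  V1 = 24.7·(cos(-59.0°) + j·sin(-59.0°)) = 12.72 - j21.17 V
  V2 = 173·(cos(30.0°) + j·sin(30.0°)) = 149.8 + j86.5 V
  V3 = 53·(cos(-45.0°) + j·sin(-45.0°)) = 37.48 - j37.48 V
  V4 = 29.5·(cos(95.1°) + j·sin(95.1°)) = -2.622 + j29.38 V
Step 2 — Sum components: V_total = 197.4 + j57.23 V.
Step 3 — Convert to polar: |V_total| = 205.5 V, ∠V_total = 16.2°.

V_total = 205.5∠16.2° V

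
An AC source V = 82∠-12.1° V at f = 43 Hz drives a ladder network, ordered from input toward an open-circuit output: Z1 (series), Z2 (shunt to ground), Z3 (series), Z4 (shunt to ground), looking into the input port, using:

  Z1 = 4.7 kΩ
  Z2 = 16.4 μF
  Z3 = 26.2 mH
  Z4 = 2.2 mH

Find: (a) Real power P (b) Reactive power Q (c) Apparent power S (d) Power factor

Step 1 — Angular frequency: ω = 2π·f = 2π·43 = 270.2 rad/s.
Step 2 — Component impedances:
  Z1: Z = R = 4700 Ω
  Z2: Z = 1/(jωC) = -j/(ω·C) = 0 - j225.7 Ω
  Z3: Z = jωL = j·270.2·0.0262 = 0 + j7.079 Ω
  Z4: Z = jωL = j·270.2·0.0022 = 0 + j0.5944 Ω
Step 3 — Ladder network (open output): work backward from the far end, alternating series and parallel combinations. Z_in = 4700 + j7.943 Ω = 4700∠0.1° Ω.
Step 4 — Source phasor: V = 82∠-12.1° V = 80.18 - j17.19 V.
Step 5 — Current: I = V / Z = 0.01705 - j0.003686 A = 0.01745∠-12.2° A.
Step 6 — Complex power: S = V·I* = 1.431 + j0.002418 VA.
Step 7 — Real power: P = Re(S) = 1.431 W.
Step 8 — Reactive power: Q = Im(S) = 0.002418 VAR.
Step 9 — Apparent power: |S| = 1.431 VA.
Step 10 — Power factor: PF = P/|S| = 1 (lagging).

(a) P = 1.431 W  (b) Q = 0.002418 VAR  (c) S = 1.431 VA  (d) PF = 1 (lagging)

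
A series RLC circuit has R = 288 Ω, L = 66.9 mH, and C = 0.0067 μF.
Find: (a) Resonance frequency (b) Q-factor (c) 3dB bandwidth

Step 1 — Resonance: ω₀ = 1/√(LC) = 1/√(0.0669·6.7e-09) = 4.723e+04 rad/s.
Step 2 — f₀ = ω₀/(2π) = 7517 Hz.
Step 3 — Series Q: Q = ω₀L/R = 4.723e+04·0.0669/288 = 10.97.
Step 4 — Bandwidth: Δω = ω₀/Q = 4305 rad/s; BW = Δω/(2π) = 685.2 Hz.

(a) f₀ = 7517 Hz  (b) Q = 10.97  (c) BW = 685.2 Hz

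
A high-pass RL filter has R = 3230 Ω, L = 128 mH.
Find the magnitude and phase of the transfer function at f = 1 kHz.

Step 1 — Angular frequency: ω = 2π·1000 = 6283 rad/s.
Step 2 — Transfer function: H(jω) = jωL/(R + jωL).
Step 3 — Numerator jωL = j·804.2; denominator R + jωL = 3230 + j804.2.
Step 4 — H = 0.05838 + j0.2345.
Step 5 — Magnitude: |H| = 0.2416 (-12.3 dB); phase: φ = 76.0°.

|H| = 0.2416 (-12.3 dB), φ = 76.0°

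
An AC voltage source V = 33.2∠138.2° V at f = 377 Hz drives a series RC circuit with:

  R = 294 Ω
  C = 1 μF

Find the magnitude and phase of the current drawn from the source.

Step 1 — Angular frequency: ω = 2π·f = 2π·377 = 2369 rad/s.
Step 2 — Component impedances:
  R: Z = R = 294 Ω
  C: Z = 1/(jωC) = -j/(ω·C) = 0 - j422.2 Ω
Step 3 — Series combination: Z_total = R + C = 294 - j422.2 Ω = 514.4∠-55.1° Ω.
Step 4 — Source phasor: V = 33.2∠138.2° V = -24.75 + j22.13 V.
Step 5 — Ohm's law: I = V / Z_total = (-24.75 + j22.13) / (294 - j422.2) = -0.06279 - j0.0149 A.
Step 6 — Convert to polar: |I| = 0.06454 A, ∠I = -166.7°.

I = 0.06454∠-166.7° A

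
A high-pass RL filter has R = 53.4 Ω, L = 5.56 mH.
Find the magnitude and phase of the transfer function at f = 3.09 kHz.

Step 1 — Angular frequency: ω = 2π·3090 = 1.942e+04 rad/s.
Step 2 — Transfer function: H(jω) = jωL/(R + jωL).
Step 3 — Numerator jωL = j·107.9; denominator R + jωL = 53.4 + j107.9.
Step 4 — H = 0.8034 + j0.3974.
Step 5 — Magnitude: |H| = 0.8963 (-1.0 dB); phase: φ = 26.3°.

|H| = 0.8963 (-1.0 dB), φ = 26.3°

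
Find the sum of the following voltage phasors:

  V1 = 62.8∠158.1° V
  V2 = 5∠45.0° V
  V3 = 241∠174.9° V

Step 1 — Convert each phasor to rectangular form:
  V1 = 62.8·(cos(158.1°) + j·sin(158.1°)) = -58.27 + j23.42 V
  V2 = 5·(cos(45.0°) + j·sin(45.0°)) = 3.536 + j3.536 V
  V3 = 241·(cos(174.9°) + j·sin(174.9°)) = -240 + j21.42 V
Step 2 — Sum components: V_total = -294.8 + j48.38 V.
Step 3 — Convert to polar: |V_total| = 298.7 V, ∠V_total = 170.7°.

V_total = 298.7∠170.7° V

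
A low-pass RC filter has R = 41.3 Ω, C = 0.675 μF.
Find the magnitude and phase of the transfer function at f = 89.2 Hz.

Step 1 — Angular frequency: ω = 2π·89.2 = 560.5 rad/s.
Step 2 — Transfer function: H(jω) = 1/(1 + jωRC).
Step 3 — Denominator: 1 + jωRC = 1 + j·560.5·41.3·6.75e-07 = 1 + j0.01562.
Step 4 — H = 0.9998 - j0.01562.
Step 5 — Magnitude: |H| = 0.9999 (-0.0 dB); phase: φ = -0.9°.

|H| = 0.9999 (-0.0 dB), φ = -0.9°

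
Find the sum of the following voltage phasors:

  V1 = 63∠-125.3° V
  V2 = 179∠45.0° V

Step 1 — Convert each phasor to rectangular form:
  V1 = 63·(cos(-125.3°) + j·sin(-125.3°)) = -36.41 - j51.42 V
  V2 = 179·(cos(45.0°) + j·sin(45.0°)) = 126.6 + j126.6 V
Step 2 — Sum components: V_total = 90.17 + j75.16 V.
Step 3 — Convert to polar: |V_total| = 117.4 V, ∠V_total = 39.8°.

V_total = 117.4∠39.8° V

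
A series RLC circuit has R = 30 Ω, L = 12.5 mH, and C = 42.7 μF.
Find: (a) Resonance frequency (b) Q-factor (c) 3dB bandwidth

Step 1 — Resonance condition Im(Z)=0 gives ω₀ = 1/√(LC).
Step 2 — ω₀ = 1/√(0.0125·4.27e-05) = 1369 rad/s.
Step 3 — f₀ = ω₀/(2π) = 217.8 Hz.
Step 4 — Series Q: Q = ω₀L/R = 1369·0.0125/30 = 0.5703.
Step 5 — 3dB bandwidth: Δω = ω₀/Q = 2400 rad/s; BW = Δω/(2π) = 382 Hz.

(a) f₀ = 217.8 Hz  (b) Q = 0.5703  (c) BW = 382 Hz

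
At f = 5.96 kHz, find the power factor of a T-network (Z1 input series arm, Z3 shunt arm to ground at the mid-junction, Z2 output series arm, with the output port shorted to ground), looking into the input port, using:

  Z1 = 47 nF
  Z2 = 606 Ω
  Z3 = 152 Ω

Step 1 — Angular frequency: ω = 2π·f = 2π·5960 = 3.745e+04 rad/s.
Step 2 — Component impedances:
  Z1: Z = 1/(jωC) = -j/(ω·C) = 0 - j568.2 Ω
  Z2: Z = R = 606 Ω
  Z3: Z = R = 152 Ω
Step 3 — With the output port shorted to ground, the output series arm Z2 runs from the junction to ground; the shunt arm Z3 also runs from the junction to ground. They appear in parallel: Z3 || Z2 = 121.5 Ω.
Step 4 — Series with input arm Z1: Z_in = Z1 + (Z3 || Z2) = 121.5 - j568.2 Ω = 581∠-77.9° Ω.
Step 5 — Power factor: PF = cos(φ) = Re(Z)/|Z| = 121.52/581.017 = 0.2092.
Step 6 — Type: Im(Z) = -568.2 ⇒ leading (phase φ = -77.9°).

PF = 0.2092 (leading, φ = -77.9°)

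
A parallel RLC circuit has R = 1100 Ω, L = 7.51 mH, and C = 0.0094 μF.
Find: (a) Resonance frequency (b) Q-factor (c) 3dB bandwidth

Step 1 — Resonance: ω₀ = 1/√(LC) = 1/√(0.00751·9.4e-09) = 1.19e+05 rad/s.
Step 2 — f₀ = ω₀/(2π) = 1.894e+04 Hz.
Step 3 — Parallel Q: Q = R/(ω₀L) = 1100/(1.19e+05·0.00751) = 1.231.
Step 4 — Bandwidth: Δω = ω₀/Q = 9.671e+04 rad/s; BW = Δω/(2π) = 1.539e+04 Hz.

(a) f₀ = 1.894e+04 Hz  (b) Q = 1.231  (c) BW = 1.539e+04 Hz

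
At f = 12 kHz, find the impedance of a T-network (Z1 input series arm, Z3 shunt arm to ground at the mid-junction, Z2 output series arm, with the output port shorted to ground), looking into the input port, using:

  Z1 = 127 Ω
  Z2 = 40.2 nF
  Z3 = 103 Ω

Step 1 — Angular frequency: ω = 2π·f = 2π·1.2e+04 = 7.54e+04 rad/s.
Step 2 — Component impedances:
  Z1: Z = R = 127 Ω
  Z2: Z = 1/(jωC) = -j/(ω·C) = 0 - j329.9 Ω
  Z3: Z = R = 103 Ω
Step 3 — With the output port shorted to ground, the output series arm Z2 runs from the junction to ground; the shunt arm Z3 also runs from the junction to ground. They appear in parallel: Z3 || Z2 = 93.85 - j29.3 Ω.
Step 4 — Series with input arm Z1: Z_in = Z1 + (Z3 || Z2) = 220.9 - j29.3 Ω = 222.8∠-7.6° Ω.

Z = 220.9 - j29.3 Ω = 222.8∠-7.6° Ω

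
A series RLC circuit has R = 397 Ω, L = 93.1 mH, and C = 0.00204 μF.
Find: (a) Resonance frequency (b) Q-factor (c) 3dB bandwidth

Step 1 — Resonance condition Im(Z)=0 gives ω₀ = 1/√(LC).
Step 2 — ω₀ = 1/√(0.0931·2.04e-09) = 7.256e+04 rad/s.
Step 3 — f₀ = ω₀/(2π) = 1.155e+04 Hz.
Step 4 — Series Q: Q = ω₀L/R = 7.256e+04·0.0931/397 = 17.02.
Step 5 — 3dB bandwidth: Δω = ω₀/Q = 4264 rad/s; BW = Δω/(2π) = 678.7 Hz.

(a) f₀ = 1.155e+04 Hz  (b) Q = 17.02  (c) BW = 678.7 Hz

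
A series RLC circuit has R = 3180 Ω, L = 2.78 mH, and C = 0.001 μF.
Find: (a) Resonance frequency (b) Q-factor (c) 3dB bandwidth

Step 1 — Resonance: ω₀ = 1/√(LC) = 1/√(0.00278·1e-09) = 5.998e+05 rad/s.
Step 2 — f₀ = ω₀/(2π) = 9.545e+04 Hz.
Step 3 — Series Q: Q = ω₀L/R = 5.998e+05·0.00278/3180 = 0.5243.
Step 4 — Bandwidth: Δω = ω₀/Q = 1.144e+06 rad/s; BW = Δω/(2π) = 1.821e+05 Hz.

(a) f₀ = 9.545e+04 Hz  (b) Q = 0.5243  (c) BW = 1.821e+05 Hz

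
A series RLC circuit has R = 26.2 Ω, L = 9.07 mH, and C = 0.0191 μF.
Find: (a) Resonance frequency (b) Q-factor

Step 1 — Resonance condition Im(Z)=0 gives ω₀ = 1/√(LC).
Step 2 — ω₀ = 1/√(0.00907·1.91e-08) = 7.598e+04 rad/s.
Step 3 — f₀ = ω₀/(2π) = 1.209e+04 Hz.
Step 4 — Series Q: Q = ω₀L/R = 7.598e+04·0.00907/26.2 = 26.3.

(a) f₀ = 1.209e+04 Hz  (b) Q = 26.3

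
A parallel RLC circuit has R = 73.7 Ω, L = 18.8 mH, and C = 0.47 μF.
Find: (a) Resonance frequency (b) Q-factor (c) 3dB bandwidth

Step 1 — Resonance: ω₀ = 1/√(LC) = 1/√(0.0188·4.7e-07) = 1.064e+04 rad/s.
Step 2 — f₀ = ω₀/(2π) = 1693 Hz.
Step 3 — Parallel Q: Q = R/(ω₀L) = 73.7/(1.064e+04·0.0188) = 0.3685.
Step 4 — Bandwidth: Δω = ω₀/Q = 2.887e+04 rad/s; BW = Δω/(2π) = 4595 Hz.

(a) f₀ = 1693 Hz  (b) Q = 0.3685  (c) BW = 4595 Hz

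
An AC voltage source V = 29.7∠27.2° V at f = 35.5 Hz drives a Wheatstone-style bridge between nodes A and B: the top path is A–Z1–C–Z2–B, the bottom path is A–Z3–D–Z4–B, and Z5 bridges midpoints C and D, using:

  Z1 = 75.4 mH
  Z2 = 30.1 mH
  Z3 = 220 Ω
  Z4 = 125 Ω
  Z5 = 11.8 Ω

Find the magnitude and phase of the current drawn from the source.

Step 1 — Angular frequency: ω = 2π·f = 2π·35.5 = 223.1 rad/s.
Step 2 — Component impedances:
  Z1: Z = jωL = j·223.1·0.0754 = 0 + j16.82 Ω
  Z2: Z = jωL = j·223.1·0.0301 = 0 + j6.714 Ω
  Z3: Z = R = 220 Ω
  Z4: Z = R = 125 Ω
  Z5: Z = R = 11.8 Ω
Step 3 — Bridge requires nodal analysis (the Z5 bridge couples midpoints C and D, so the two paths cannot be reduced to a simple series/parallel combination). Setting node B to ground and injecting 1 A at node A, the 3-node admittance system at A, C, D solves to V_A = Z_AB = 1.633 + j23.42 Ω = 23.47∠86.0° Ω.
Step 4 — Source phasor: V = 29.7∠27.2° V = 26.42 + j13.58 V.
Step 5 — Ohm's law: I = V / Z_total = (26.42 + j13.58) / (1.633 + j23.42) = 0.6552 - j1.082 A.
Step 6 — Convert to polar: |I| = 1.265 A, ∠I = -58.8°.

I = 1.265∠-58.8° A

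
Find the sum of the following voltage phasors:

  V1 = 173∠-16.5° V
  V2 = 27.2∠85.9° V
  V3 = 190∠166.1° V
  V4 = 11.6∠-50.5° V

Step 1 — Convert each phasor to rectangular form:
  V1 = 173·(cos(-16.5°) + j·sin(-16.5°)) = 165.9 - j49.13 V
  V2 = 27.2·(cos(85.9°) + j·sin(85.9°)) = 1.945 + j27.13 V
  V3 = 190·(cos(166.1°) + j·sin(166.1°)) = -184.4 + j45.64 V
  V4 = 11.6·(cos(-50.5°) + j·sin(-50.5°)) = 7.379 - j8.951 V
Step 2 — Sum components: V_total = -9.237 + j14.69 V.
Step 3 — Convert to polar: |V_total| = 17.35 V, ∠V_total = 122.2°.

V_total = 17.35∠122.2° V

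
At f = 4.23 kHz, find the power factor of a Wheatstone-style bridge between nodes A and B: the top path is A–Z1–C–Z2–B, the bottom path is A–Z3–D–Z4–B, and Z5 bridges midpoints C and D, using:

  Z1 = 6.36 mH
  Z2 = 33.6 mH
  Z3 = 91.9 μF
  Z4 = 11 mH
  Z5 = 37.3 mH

Step 1 — Angular frequency: ω = 2π·f = 2π·4230 = 2.658e+04 rad/s.
Step 2 — Component impedances:
  Z1: Z = jωL = j·2.658e+04·0.00636 = 0 + j169 Ω
  Z2: Z = jωL = j·2.658e+04·0.0336 = 0 + j893 Ω
  Z3: Z = 1/(jωC) = -j/(ω·C) = 0 - j0.4094 Ω
  Z4: Z = jωL = j·2.658e+04·0.011 = 0 + j292.4 Ω
  Z5: Z = jωL = j·2.658e+04·0.0373 = 0 + j991.4 Ω
Step 3 — Bridge requires nodal analysis (the Z5 bridge couples midpoints C and D, so the two paths cannot be reduced to a simple series/parallel combination). Setting node B to ground and injecting 1 A at node A, the 3-node admittance system at A, C, D solves to V_A = Z_AB = 0 + j227.8 Ω = 227.8∠90.0° Ω.
Step 4 — Power factor: PF = cos(φ) = Re(Z)/|Z| = 0/227.8 = 0.
Step 5 — Type: Im(Z) = 227.8 ⇒ lagging (phase φ = 90.0°).

PF = 0 (lagging, φ = 90.0°)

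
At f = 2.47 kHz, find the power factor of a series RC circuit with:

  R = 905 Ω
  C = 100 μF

Step 1 — Angular frequency: ω = 2π·f = 2π·2470 = 1.552e+04 rad/s.
Step 2 — Component impedances:
  R: Z = R = 905 Ω
  C: Z = 1/(jωC) = -j/(ω·C) = 0 - j0.6444 Ω
Step 3 — Series combination: Z_total = R + C = 905 - j0.6444 Ω = 905∠-0.0° Ω.
Step 4 — Power factor: PF = cos(φ) = Re(Z)/|Z| = 905/905 = 1.
Step 5 — Type: Im(Z) = -0.6444 ⇒ leading (phase φ = -0.0°).

PF = 1 (leading, φ = -0.0°)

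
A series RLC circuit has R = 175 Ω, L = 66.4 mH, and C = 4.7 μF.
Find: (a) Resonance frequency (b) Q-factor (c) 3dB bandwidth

Step 1 — Resonance: ω₀ = 1/√(LC) = 1/√(0.0664·4.7e-06) = 1790 rad/s.
Step 2 — f₀ = ω₀/(2π) = 284.9 Hz.
Step 3 — Series Q: Q = ω₀L/R = 1790·0.0664/175 = 0.6792.
Step 4 — Bandwidth: Δω = ω₀/Q = 2636 rad/s; BW = Δω/(2π) = 419.5 Hz.

(a) f₀ = 284.9 Hz  (b) Q = 0.6792  (c) BW = 419.5 Hz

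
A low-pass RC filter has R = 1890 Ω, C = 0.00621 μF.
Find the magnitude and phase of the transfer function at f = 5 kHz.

Step 1 — Angular frequency: ω = 2π·5000 = 3.142e+04 rad/s.
Step 2 — Transfer function: H(jω) = 1/(1 + jωRC).
Step 3 — Denominator: 1 + jωRC = 1 + j·3.142e+04·1890·6.21e-09 = 1 + j0.3687.
Step 4 — H = 0.8803 - j0.3246.
Step 5 — Magnitude: |H| = 0.9383 (-0.6 dB); phase: φ = -20.2°.

|H| = 0.9383 (-0.6 dB), φ = -20.2°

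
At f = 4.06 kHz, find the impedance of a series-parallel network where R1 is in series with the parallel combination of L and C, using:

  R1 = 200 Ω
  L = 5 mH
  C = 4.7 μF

Step 1 — Angular frequency: ω = 2π·f = 2π·4060 = 2.551e+04 rad/s.
Step 2 — Component impedances:
  R1: Z = R = 200 Ω
  L: Z = jωL = j·2.551e+04·0.005 = 0 + j127.5 Ω
  C: Z = 1/(jωC) = -j/(ω·C) = 0 - j8.341 Ω
Step 3 — Parallel branch: L || C = 1/(1/L + 1/C) = 0 - j8.924 Ω.
Step 4 — Series with R1: Z_total = R1 + (L || C) = 200 - j8.924 Ω = 200.2∠-2.6° Ω.

Z = 200 - j8.924 Ω = 200.2∠-2.6° Ω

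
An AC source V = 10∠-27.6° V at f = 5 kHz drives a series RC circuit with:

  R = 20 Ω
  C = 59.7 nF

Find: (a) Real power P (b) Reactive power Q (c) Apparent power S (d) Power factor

Step 1 — Angular frequency: ω = 2π·f = 2π·5000 = 3.142e+04 rad/s.
Step 2 — Component impedances:
  R: Z = R = 20 Ω
  C: Z = 1/(jωC) = -j/(ω·C) = 0 - j533.2 Ω
Step 3 — Series combination: Z_total = R + C = 20 - j533.2 Ω = 533.6∠-87.9° Ω.
Step 4 — Source phasor: V = 10∠-27.6° V = 8.862 - j4.633 V.
Step 5 — Current: I = V / Z = 0.0093 + j0.01627 A = 0.01874∠60.3° A.
Step 6 — Complex power: S = V·I* = 0.007025 - j0.1873 VA.
Step 7 — Real power: P = Re(S) = 0.007025 W.
Step 8 — Reactive power: Q = Im(S) = -0.1873 VAR.
Step 9 — Apparent power: |S| = 0.1874 VA.
Step 10 — Power factor: PF = P/|S| = 0.03748 (leading).

(a) P = 0.007025 W  (b) Q = -0.1873 VAR  (c) S = 0.1874 VA  (d) PF = 0.03748 (leading)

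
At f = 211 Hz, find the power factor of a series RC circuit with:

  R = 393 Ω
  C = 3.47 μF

Step 1 — Angular frequency: ω = 2π·f = 2π·211 = 1326 rad/s.
Step 2 — Component impedances:
  R: Z = R = 393 Ω
  C: Z = 1/(jωC) = -j/(ω·C) = 0 - j217.4 Ω
Step 3 — Series combination: Z_total = R + C = 393 - j217.4 Ω = 449.1∠-28.9° Ω.
Step 4 — Power factor: PF = cos(φ) = Re(Z)/|Z| = 393/449.1 = 0.8751.
Step 5 — Type: Im(Z) = -217.4 ⇒ leading (phase φ = -28.9°).

PF = 0.8751 (leading, φ = -28.9°)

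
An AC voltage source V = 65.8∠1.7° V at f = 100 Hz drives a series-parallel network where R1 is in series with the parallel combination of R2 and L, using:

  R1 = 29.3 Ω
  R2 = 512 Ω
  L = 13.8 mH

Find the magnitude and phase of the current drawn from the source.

Step 1 — Angular frequency: ω = 2π·f = 2π·100 = 628.3 rad/s.
Step 2 — Component impedances:
  R1: Z = R = 29.3 Ω
  R2: Z = R = 512 Ω
  L: Z = jωL = j·628.3·0.0138 = 0 + j8.671 Ω
Step 3 — Parallel branch: R2 || L = 1/(1/R2 + 1/L) = 0.1468 + j8.668 Ω.
Step 4 — Series with R1: Z_total = R1 + (R2 || L) = 29.45 + j8.668 Ω = 30.7∠16.4° Ω.
Step 5 — Source phasor: V = 65.8∠1.7° V = 65.77 + j1.952 V.
Step 6 — Ohm's law: I = V / Z_total = (65.77 + j1.952) / (29.45 + j8.668) = 2.073 - j0.5441 A.
Step 7 — Convert to polar: |I| = 2.144 A, ∠I = -14.7°.

I = 2.144∠-14.7° A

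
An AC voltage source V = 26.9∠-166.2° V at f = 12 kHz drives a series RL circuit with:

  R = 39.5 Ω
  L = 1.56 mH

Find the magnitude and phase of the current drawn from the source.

Step 1 — Angular frequency: ω = 2π·f = 2π·1.2e+04 = 7.54e+04 rad/s.
Step 2 — Component impedances:
  R: Z = R = 39.5 Ω
  L: Z = jωL = j·7.54e+04·0.00156 = 0 + j117.6 Ω
Step 3 — Series combination: Z_total = R + L = 39.5 + j117.6 Ω = 124.1∠71.4° Ω.
Step 4 — Source phasor: V = 26.9∠-166.2° V = -26.12 - j6.417 V.
Step 5 — Ohm's law: I = V / Z_total = (-26.12 - j6.417) / (39.5 + j117.6) = -0.1161 + j0.1831 A.
Step 6 — Convert to polar: |I| = 0.2168 A, ∠I = 122.4°.

I = 0.2168∠122.4° A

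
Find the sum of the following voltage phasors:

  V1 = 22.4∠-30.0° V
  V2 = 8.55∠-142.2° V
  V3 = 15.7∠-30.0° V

Step 1 — Convert each phasor to rectangular form:
  V1 = 22.4·(cos(-30.0°) + j·sin(-30.0°)) = 19.4 - j11.2 V
  V2 = 8.55·(cos(-142.2°) + j·sin(-142.2°)) = -6.756 - j5.24 V
  V3 = 15.7·(cos(-30.0°) + j·sin(-30.0°)) = 13.6 - j7.85 V
Step 2 — Sum components: V_total = 26.24 - j24.29 V.
Step 3 — Convert to polar: |V_total| = 35.76 V, ∠V_total = -42.8°.

V_total = 35.76∠-42.8° V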